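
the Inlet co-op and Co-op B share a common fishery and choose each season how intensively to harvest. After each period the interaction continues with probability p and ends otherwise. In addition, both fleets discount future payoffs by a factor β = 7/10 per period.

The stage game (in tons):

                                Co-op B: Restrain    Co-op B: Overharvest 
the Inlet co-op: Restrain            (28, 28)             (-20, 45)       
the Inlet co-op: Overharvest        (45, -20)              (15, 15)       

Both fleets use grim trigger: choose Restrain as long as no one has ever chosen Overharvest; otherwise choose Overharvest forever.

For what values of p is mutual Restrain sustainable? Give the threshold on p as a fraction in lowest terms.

17/21

Expected continuation weight on next period's payoff is β·p = 7/10·p, which plays the role of the discount factor.
Cooperation requires 7/10·p ≥ (45−28)/(45−15) = 17/30, hence p ≥ 17/21.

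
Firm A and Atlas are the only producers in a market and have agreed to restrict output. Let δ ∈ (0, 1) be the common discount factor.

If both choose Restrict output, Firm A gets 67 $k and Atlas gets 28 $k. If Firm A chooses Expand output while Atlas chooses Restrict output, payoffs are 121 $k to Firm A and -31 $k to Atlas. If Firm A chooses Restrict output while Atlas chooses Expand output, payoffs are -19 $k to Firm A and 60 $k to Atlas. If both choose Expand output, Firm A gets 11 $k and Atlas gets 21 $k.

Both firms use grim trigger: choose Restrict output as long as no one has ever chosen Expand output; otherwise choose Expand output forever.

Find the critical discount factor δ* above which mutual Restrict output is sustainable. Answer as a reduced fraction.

For Firm A: deviation gain 121−67 = 54, per-period punishment loss 67−11 = 56. IC gives δ ≥ 54/110 = 27/55.
For Atlas: gain 32, loss 7 per period, so δ ≥ 32/39.
The tighter constraint is Atlas's, so cooperation needs δ ≥ 32/39.

32/39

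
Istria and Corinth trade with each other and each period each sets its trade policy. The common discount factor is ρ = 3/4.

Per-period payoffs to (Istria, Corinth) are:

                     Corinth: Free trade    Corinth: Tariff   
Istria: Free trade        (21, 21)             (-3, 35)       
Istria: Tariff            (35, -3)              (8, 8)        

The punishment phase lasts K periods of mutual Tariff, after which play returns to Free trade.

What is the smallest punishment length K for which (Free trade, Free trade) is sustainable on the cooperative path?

IC: ρ(1−ρ^K)/(1−ρ) ≥ (35−21)/(21−8) = 14/13.
With ρ = 3/4: need 1 − ρ^K ≥ 14/13·(1−3/4)/(3/4), i.e. ρ^K ≤ 0.6410.
Since (3/4)^1 = 0.7500 and (3/4)^2 = 0.5625, the smallest such K is 2.

2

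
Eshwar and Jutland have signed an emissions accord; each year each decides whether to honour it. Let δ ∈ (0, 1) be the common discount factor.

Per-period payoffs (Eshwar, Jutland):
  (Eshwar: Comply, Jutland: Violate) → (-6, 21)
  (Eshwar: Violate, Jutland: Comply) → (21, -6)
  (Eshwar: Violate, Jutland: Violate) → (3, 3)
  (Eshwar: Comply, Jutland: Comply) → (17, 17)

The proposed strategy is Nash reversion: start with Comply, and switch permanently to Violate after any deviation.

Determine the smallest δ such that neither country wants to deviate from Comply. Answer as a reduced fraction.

2/9

Cooperation forever yields 17 each period: 17/(1−δ).
Deviating yields 21 once, then 3 forever: 21 + 3δ/(1−δ).
No profitable deviation requires 17/(1−δ) ≥ 21 + 3δ/(1−δ).
Multiplying by (1−δ): 17 ≥ 21(1−δ) + 3δ = 21 − 18δ.
So 18δ ≥ 4, i.e. δ ≥ 4/18 = 2/9.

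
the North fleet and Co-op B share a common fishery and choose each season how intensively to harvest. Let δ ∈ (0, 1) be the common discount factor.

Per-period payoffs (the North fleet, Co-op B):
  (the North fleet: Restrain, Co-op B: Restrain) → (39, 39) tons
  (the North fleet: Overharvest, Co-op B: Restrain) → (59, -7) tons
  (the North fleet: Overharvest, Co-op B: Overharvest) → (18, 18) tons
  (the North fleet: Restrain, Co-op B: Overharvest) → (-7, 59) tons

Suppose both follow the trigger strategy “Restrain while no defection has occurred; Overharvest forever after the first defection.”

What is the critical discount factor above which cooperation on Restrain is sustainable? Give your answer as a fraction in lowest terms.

Under grim trigger the critical discount factor is (T−C)/(T−P) with T = 59, C = 39, P = 18.
δ* = (59−39)/(59−18) = 20/41.

20/41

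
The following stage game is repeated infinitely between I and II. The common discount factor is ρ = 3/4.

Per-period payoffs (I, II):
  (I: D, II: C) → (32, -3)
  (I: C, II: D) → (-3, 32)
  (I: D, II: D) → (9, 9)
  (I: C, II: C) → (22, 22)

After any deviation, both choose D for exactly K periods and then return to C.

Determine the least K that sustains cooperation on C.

2

Need Σ_{k=1}^{K} ρ^k ≥ (32−22)/(22−9) = 0.7692 at ρ = 3/4.
At K = 1 the sum is 0.7500 < 0.7692; at K = 2 it is 1.3125 ≥ 0.7692.
So the minimum punishment length is K = 2.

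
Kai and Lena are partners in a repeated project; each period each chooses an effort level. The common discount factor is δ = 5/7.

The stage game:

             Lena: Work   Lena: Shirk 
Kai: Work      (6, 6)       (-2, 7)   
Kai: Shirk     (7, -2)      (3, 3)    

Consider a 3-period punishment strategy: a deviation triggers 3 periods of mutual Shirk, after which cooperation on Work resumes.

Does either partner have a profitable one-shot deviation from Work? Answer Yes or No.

No

A one-shot deviation gives 7 now, then 3 for 3 periods, then back to 6.
Gain from deviating: (7−6) today; loss: (6−3) in each of the next 3 periods.
No-deviation condition: (6−3)(δ+…+δ^3) ≥ 7−6, i.e. δ+…+δ^3 ≥ 1/3.
At δ = 5/7: δ+…+δ^3 = 1.5889 ≥ 0.3333.
So cooperation is sustainable.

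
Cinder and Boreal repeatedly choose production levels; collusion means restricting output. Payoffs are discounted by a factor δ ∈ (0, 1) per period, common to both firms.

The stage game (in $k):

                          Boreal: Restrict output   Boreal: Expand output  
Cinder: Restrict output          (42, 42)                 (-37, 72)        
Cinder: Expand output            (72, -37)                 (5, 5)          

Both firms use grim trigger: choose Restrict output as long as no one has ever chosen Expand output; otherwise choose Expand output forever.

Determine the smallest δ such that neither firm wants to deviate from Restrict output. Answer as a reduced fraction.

30/67

One-period gain from deviating is 72 − 42 = 30. The loss is 42 − 5 = 37 in every subsequent period, with present value 37·δ/(1−δ).
Deviation is unprofitable when 37·δ/(1−δ) ≥ 30, i.e. δ/(1−δ) ≥ 30/37.
Equivalently δ ≥ 30/(30+37) = 30/67.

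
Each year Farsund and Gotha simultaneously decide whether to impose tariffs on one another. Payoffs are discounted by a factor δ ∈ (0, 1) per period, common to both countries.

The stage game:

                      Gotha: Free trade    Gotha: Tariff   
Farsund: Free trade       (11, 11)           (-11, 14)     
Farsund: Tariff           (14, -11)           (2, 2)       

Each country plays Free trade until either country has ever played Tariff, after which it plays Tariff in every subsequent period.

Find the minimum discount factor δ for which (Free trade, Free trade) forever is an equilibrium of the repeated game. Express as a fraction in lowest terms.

1/4

Under grim trigger the critical discount factor is (T−C)/(T−P) with T = 14, C = 11, P = 2.
δ* = (14−11)/(14−2) = 3/12 = 1/4.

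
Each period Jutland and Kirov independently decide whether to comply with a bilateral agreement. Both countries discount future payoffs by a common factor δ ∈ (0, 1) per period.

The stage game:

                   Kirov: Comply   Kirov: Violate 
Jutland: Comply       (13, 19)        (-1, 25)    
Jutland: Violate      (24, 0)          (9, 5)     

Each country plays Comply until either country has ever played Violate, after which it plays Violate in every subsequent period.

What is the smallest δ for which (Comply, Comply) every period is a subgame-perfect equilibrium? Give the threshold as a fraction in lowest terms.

11/15

Jutland's threshold: (24−13)/(24−9) = 11/15.
Kirov's threshold: (25−19)/(25−5) = 3/10.
11/15 > 3/10, so Jutland binds and δ* = 11/15.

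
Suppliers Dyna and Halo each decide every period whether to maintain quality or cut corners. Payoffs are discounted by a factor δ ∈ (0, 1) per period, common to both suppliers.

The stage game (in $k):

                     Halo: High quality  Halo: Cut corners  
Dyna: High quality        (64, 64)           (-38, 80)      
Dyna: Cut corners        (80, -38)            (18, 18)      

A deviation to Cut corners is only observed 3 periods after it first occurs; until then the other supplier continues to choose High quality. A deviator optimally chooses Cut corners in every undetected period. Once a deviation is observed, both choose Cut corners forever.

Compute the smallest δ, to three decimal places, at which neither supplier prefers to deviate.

Deviating for the 3 undetected periods gains 80−64 = 16 per period over cooperation, then loses 64−18 = 46 per period forever once punishment starts.
Gain: 16(1 + δ + … + δ^2); loss: 46·δ^3/(1−δ).
No profitable deviation ⇔ 16(1−δ^3) ≤ 46·δ^3, i.e. δ^3 ≥ 16/(16+46) = 8/31.
Hence δ ≥ (8/31)^(1/3) ≈ 0.637.

0.637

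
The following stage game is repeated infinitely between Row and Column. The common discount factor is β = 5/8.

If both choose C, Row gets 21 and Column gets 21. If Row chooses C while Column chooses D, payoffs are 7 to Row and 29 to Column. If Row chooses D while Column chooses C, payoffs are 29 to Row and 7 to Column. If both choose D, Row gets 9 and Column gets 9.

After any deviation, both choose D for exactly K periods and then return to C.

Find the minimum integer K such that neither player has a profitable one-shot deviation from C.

2

No profitable deviation requires (21−9)(β+…+β^K) ≥ 29−21, i.e. β+…+β^K ≥ 2/3 ≈ 0.6667.
With β = 5/8, the partial sums are K=1: 0.6250, K=2: 1.0156.
K = 2 is the first length at which the sum reaches 0.6667.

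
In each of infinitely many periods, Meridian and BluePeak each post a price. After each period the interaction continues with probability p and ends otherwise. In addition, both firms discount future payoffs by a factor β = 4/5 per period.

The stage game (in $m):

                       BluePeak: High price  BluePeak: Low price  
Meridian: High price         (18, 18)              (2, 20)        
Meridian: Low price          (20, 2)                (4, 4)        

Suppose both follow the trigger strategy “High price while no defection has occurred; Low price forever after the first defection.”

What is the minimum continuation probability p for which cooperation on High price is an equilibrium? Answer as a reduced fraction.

With continuation probability p and discount β, the effective per-period discount factor is βp.
Grim-trigger IC: βp ≥ (20−18)/(20−4) = 1/8.
So p ≥ (1/8)/(4/5) = 5/32.

5/32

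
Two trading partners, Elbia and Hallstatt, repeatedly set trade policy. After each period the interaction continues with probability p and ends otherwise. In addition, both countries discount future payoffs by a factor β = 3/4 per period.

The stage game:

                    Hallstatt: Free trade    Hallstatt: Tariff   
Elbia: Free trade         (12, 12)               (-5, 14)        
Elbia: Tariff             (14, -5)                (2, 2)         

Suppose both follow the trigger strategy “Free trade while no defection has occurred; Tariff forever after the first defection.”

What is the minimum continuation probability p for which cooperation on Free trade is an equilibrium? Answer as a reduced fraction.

2/9

With continuation probability p and discount β, the effective per-period discount factor is βp.
Grim-trigger IC: βp ≥ (14−12)/(14−2) = 1/6.
So p ≥ (1/6)/(3/4) = 2/9.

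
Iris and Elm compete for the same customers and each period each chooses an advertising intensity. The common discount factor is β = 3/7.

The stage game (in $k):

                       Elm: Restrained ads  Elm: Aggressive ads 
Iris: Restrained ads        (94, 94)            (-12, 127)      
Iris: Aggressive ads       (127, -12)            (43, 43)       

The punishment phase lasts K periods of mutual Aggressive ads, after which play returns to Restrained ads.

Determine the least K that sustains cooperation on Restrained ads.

3

IC: β(1−β^K)/(1−β) ≥ (127−94)/(94−43) = 11/17.
With β = 3/7: need 1 − β^K ≥ 11/17·(1−3/7)/(3/7), i.e. β^K ≤ 0.1373.
Since (3/7)^2 = 0.1837 and (3/7)^3 = 0.0787, the smallest such K is 3.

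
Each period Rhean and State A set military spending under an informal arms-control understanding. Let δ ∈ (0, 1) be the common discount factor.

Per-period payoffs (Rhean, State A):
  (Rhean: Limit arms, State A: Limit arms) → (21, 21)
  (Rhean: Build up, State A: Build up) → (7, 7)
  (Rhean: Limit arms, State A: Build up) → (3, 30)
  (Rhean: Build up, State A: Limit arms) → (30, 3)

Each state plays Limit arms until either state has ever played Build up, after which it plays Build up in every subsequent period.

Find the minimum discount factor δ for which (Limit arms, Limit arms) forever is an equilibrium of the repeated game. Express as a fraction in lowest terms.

Cooperation forever yields 21 each period: 21/(1−δ).
Deviating yields 30 once, then 7 forever: 30 + 7δ/(1−δ).
No profitable deviation requires 21/(1−δ) ≥ 30 + 7δ/(1−δ).
Multiplying by (1−δ): 21 ≥ 30(1−δ) + 7δ = 30 − 23δ.
So 23δ ≥ 9, i.e. δ ≥ 9/23.

9/23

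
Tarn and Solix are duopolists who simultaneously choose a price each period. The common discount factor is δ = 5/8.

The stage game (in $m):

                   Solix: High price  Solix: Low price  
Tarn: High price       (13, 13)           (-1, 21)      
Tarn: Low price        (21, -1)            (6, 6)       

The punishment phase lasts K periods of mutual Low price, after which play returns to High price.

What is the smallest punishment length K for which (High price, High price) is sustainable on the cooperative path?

3

IC: δ(1−δ^K)/(1−δ) ≥ (21−13)/(13−6) = 8/7.
With δ = 5/8: need 1 − δ^K ≥ 8/7·(1−5/8)/(5/8), i.e. δ^K ≤ 0.3143.
Since (5/8)^2 = 0.3906 and (5/8)^3 = 0.2441, the smallest such K is 3.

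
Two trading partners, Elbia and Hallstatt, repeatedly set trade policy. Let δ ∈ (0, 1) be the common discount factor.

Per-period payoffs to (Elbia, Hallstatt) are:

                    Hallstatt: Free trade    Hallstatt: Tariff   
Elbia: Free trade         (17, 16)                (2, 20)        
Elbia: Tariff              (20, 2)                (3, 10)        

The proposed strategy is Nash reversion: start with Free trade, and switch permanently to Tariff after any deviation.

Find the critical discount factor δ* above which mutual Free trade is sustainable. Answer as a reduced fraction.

For Elbia: deviation gain 20−17 = 3, per-period punishment loss 17−3 = 14. IC gives δ ≥ 3/17.
For Hallstatt: gain 4, loss 6 per period, so δ ≥ 4/10 = 2/5.
The tighter constraint is Hallstatt's, so cooperation needs δ ≥ 2/5.

2/5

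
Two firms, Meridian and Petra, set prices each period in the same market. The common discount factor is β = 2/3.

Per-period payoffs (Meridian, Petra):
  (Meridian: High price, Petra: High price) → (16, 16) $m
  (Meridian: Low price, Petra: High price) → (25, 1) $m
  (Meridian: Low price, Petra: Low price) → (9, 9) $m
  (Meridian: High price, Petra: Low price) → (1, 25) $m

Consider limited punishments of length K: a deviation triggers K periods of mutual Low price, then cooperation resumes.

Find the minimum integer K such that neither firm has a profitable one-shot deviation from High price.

3

Need Σ_{k=1}^{K} β^k ≥ (25−16)/(16−9) = 1.2857 at β = 2/3.
At K = 2 the sum is 1.1111 < 1.2857; at K = 3 it is 1.4074 ≥ 1.2857.
So the minimum punishment length is K = 3.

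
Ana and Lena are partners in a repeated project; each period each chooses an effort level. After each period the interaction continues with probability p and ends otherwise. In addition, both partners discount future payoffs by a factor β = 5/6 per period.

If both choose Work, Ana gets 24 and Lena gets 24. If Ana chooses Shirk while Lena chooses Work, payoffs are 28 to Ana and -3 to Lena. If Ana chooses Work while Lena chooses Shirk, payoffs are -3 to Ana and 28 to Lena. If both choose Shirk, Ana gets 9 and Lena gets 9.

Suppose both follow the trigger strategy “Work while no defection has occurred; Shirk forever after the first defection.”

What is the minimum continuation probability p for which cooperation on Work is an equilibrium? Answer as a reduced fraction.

24/95

With continuation probability p and discount β, the effective per-period discount factor is βp.
Grim-trigger IC: βp ≥ (28−24)/(28−9) = 4/19.
So p ≥ (4/19)/(5/6) = 24/95.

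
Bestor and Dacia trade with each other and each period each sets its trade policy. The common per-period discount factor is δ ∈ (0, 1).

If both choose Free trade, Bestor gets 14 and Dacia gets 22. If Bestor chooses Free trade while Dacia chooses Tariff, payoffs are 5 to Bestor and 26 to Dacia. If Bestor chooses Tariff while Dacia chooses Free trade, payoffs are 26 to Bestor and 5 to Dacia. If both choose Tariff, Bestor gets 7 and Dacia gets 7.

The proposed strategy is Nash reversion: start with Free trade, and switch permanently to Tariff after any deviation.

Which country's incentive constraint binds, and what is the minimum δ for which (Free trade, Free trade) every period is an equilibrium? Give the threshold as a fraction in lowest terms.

Bestor; δ ≥ 12/19

For Bestor: deviation gain 26−14 = 12, per-period punishment loss 14−7 = 7. IC gives δ ≥ 12/19.
For Dacia: gain 4, loss 15 per period, so δ ≥ 4/19.
The tighter constraint is Bestor's, so cooperation needs δ ≥ 12/19.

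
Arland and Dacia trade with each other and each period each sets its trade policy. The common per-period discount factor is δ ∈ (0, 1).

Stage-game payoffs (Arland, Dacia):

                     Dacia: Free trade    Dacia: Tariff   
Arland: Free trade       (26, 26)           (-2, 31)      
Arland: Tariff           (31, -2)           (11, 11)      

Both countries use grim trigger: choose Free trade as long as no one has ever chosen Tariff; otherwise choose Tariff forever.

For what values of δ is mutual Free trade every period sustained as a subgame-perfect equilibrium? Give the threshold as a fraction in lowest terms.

1/4

Under grim trigger the critical discount factor is (T−C)/(T−P) with T = 31, C = 26, P = 11.
δ* = (31−26)/(31−11) = 5/20 = 1/4.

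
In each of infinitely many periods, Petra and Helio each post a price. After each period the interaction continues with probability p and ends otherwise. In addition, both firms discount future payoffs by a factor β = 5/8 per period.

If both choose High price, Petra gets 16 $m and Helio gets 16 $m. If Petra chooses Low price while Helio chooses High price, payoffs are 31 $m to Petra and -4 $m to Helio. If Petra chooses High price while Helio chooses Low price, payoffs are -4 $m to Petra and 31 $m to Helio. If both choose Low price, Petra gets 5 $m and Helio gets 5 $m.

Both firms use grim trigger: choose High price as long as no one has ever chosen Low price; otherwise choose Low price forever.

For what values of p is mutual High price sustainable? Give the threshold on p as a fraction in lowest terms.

12/13

With continuation probability p and discount β, the effective per-period discount factor is βp.
Grim-trigger IC: βp ≥ (31−16)/(31−5) = 15/26.
So p ≥ (15/26)/(5/8) = 12/13.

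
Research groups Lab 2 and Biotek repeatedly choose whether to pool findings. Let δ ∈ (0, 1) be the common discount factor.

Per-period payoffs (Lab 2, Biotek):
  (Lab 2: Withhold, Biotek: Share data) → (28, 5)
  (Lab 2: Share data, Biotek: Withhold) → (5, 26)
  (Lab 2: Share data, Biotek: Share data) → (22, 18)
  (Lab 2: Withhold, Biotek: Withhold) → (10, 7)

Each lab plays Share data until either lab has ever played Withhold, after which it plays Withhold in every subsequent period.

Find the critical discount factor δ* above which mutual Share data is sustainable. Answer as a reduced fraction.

Lab 2: cooperation gives 22 each period; deviation gives 28 once then 10 forever.
  22/(1−δ) ≥ 28 + 10δ/(1−δ) ⇒ δ ≥ 6/18 = 1/3.
Biotek: cooperation gives 18 each period; deviation gives 26 once then 7 forever.
  δ ≥ 8/19.
Both must hold, so the binding constraint is Biotek's: δ ≥ 8/19.

8/19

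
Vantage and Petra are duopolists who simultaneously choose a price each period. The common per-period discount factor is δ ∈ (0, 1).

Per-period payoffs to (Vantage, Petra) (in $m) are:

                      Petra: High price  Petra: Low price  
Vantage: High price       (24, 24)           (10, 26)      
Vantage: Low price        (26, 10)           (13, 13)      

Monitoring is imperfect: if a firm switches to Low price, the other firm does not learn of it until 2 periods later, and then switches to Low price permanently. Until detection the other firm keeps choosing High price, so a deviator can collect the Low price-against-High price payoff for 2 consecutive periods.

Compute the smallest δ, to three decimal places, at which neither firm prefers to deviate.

Deviating for the 2 undetected periods gains 26−24 = 2 per period over cooperation, then loses 24−13 = 11 per period forever once punishment starts.
Gain: 2(1 + δ + … + δ^1); loss: 11·δ^2/(1−δ).
No profitable deviation ⇔ 2(1−δ^2) ≤ 11·δ^2, i.e. δ^2 ≥ 2/(2+11) = 2/13.
Hence δ ≥ (2/13)^(1/2) ≈ 0.392.

0.392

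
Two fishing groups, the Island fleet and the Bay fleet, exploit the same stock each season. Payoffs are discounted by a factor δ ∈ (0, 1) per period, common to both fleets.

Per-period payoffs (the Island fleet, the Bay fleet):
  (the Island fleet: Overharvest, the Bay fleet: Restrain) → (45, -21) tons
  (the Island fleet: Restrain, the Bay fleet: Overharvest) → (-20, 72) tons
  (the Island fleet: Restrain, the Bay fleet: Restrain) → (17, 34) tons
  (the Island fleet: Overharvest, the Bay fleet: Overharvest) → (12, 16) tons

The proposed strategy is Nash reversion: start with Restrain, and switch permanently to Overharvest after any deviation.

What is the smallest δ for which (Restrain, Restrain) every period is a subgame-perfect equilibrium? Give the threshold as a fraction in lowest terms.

28/33

the Island fleet: cooperation gives 17 each period; deviation gives 45 once then 12 forever.
  17/(1−δ) ≥ 45 + 12δ/(1−δ) ⇒ δ ≥ 28/33.
the Bay fleet: cooperation gives 34 each period; deviation gives 72 once then 16 forever.
  δ ≥ 38/56 = 19/28.
Both must hold, so the binding constraint is the Island fleet's: δ ≥ 28/33.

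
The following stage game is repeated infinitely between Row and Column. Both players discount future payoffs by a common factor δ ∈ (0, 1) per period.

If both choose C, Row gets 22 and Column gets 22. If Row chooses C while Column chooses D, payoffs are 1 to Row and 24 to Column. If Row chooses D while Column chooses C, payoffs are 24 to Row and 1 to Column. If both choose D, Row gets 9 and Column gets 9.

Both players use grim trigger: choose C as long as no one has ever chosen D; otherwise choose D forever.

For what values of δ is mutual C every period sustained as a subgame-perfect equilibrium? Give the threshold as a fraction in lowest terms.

Cooperation forever yields 22 each period: 22/(1−δ).
Deviating yields 24 once, then 9 forever: 24 + 9δ/(1−δ).
No profitable deviation requires 22/(1−δ) ≥ 24 + 9δ/(1−δ).
Multiplying by (1−δ): 22 ≥ 24(1−δ) + 9δ = 24 − 15δ.
So 15δ ≥ 2, i.e. δ ≥ 2/15.

2/15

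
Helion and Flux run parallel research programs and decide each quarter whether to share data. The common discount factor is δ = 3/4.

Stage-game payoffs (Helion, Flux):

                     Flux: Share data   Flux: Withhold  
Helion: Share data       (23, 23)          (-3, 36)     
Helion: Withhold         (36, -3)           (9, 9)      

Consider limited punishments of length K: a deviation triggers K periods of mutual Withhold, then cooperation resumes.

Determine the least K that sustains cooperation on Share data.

No profitable deviation requires (23−9)(δ+…+δ^K) ≥ 36−23, i.e. δ+…+δ^K ≥ 13/14 ≈ 0.9286.
With δ = 3/4, the partial sums are K=1: 0.7500, K=2: 1.3125.
K = 2 is the first length at which the sum reaches 0.9286.

2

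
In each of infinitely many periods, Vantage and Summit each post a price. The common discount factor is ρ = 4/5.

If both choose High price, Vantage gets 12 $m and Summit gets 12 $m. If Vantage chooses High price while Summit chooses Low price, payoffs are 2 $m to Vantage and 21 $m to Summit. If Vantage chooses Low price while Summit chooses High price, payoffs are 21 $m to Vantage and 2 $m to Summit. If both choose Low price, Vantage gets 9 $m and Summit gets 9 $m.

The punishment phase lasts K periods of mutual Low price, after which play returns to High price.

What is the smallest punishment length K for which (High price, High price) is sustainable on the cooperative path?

7

IC: ρ(1−ρ^K)/(1−ρ) ≥ (21−12)/(12−9) = 3.
With ρ = 4/5: need 1 − ρ^K ≥ 3·(1−4/5)/(4/5), i.e. ρ^K ≤ 0.2500.
Since (4/5)^6 = 0.2621 and (4/5)^7 = 0.2097, the smallest such K is 7.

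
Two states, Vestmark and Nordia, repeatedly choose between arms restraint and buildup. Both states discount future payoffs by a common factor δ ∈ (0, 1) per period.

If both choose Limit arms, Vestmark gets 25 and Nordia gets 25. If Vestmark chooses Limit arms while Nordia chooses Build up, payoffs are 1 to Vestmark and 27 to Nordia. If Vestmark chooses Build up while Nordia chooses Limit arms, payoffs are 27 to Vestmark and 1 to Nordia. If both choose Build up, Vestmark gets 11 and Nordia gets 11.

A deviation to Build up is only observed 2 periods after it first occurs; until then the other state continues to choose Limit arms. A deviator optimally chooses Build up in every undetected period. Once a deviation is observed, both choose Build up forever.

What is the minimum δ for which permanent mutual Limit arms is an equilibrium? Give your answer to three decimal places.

The best deviation is to choose Build up for all 2 undetected periods, earning 27 each, then 11 forever once detected.
Deviation value: 27(1−δ^2)/(1−δ) + 11δ^2/(1−δ); cooperation value: 25/(1−δ).
IC: 25 ≥ 27(1−δ^2) + 11δ^2 = 27 − 16δ^2.
So δ^2 ≥ 2/16 = 1/8, giving δ ≥ (1/8)^(1/2) ≈ 0.354.

0.354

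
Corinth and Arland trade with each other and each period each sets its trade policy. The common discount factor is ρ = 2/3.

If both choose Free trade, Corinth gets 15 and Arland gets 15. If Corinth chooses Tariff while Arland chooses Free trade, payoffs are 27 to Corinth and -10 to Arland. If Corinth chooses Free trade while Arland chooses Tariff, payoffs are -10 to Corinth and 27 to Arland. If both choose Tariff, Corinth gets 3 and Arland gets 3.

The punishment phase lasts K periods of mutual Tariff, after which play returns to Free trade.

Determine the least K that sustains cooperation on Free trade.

2

No profitable deviation requires (15−3)(ρ+…+ρ^K) ≥ 27−15, i.e. ρ+…+ρ^K ≥ 1 ≈ 1.0000.
With ρ = 2/3, the partial sums are K=1: 0.6667, K=2: 1.1111.
K = 2 is the first length at which the sum reaches 1.0000.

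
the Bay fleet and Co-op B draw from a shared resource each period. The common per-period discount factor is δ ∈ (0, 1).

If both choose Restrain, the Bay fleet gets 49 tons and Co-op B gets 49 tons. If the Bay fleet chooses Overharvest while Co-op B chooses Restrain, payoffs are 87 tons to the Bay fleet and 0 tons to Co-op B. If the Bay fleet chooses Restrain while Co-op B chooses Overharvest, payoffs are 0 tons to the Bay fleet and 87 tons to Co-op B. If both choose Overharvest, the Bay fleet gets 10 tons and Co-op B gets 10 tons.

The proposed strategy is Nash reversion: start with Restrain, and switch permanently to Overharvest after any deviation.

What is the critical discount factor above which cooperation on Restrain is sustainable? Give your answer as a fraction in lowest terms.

One-period gain from deviating is 87 − 49 = 38. The loss is 49 − 10 = 39 in every subsequent period, with present value 39·δ/(1−δ).
Deviation is unprofitable when 39·δ/(1−δ) ≥ 38, i.e. δ/(1−δ) ≥ 38/39.
Equivalently δ ≥ 38/(38+39) = 38/77.

38/77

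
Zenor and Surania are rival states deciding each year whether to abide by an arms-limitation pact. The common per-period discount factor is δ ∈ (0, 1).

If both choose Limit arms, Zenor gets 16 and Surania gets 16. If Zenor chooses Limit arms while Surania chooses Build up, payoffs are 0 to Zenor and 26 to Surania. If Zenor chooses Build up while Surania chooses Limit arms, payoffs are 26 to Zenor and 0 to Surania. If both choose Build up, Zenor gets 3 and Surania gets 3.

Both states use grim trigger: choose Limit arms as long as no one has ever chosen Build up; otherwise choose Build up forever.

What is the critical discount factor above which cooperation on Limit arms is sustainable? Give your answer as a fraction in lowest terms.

Under grim trigger the critical discount factor is (T−C)/(T−P) with T = 26, C = 16, P = 3.
δ* = (26−16)/(26−3) = 10/23.

10/23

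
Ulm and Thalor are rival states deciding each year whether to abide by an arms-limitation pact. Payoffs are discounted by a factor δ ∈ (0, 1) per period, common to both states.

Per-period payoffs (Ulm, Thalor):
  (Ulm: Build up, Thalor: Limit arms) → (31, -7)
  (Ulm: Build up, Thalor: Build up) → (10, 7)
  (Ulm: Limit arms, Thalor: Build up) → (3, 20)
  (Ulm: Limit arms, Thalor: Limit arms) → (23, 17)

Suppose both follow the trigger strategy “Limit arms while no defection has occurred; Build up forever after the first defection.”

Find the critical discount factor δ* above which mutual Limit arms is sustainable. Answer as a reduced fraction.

8/21

Ulm: cooperation gives 23 each period; deviation gives 31 once then 10 forever.
  23/(1−δ) ≥ 31 + 10δ/(1−δ) ⇒ δ ≥ 8/21.
Thalor: cooperation gives 17 each period; deviation gives 20 once then 7 forever.
  δ ≥ 3/13.
Both must hold, so the binding constraint is Ulm's: δ ≥ 8/21.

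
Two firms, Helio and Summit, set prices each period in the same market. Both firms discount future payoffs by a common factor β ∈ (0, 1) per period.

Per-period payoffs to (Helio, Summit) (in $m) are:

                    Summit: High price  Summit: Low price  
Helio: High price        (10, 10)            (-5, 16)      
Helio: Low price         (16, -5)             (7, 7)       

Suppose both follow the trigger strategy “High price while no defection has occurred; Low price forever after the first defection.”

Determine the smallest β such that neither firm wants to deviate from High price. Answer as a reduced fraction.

One-period gain from deviating is 16 − 10 = 6. The loss is 10 − 7 = 3 in every subsequent period, with present value 3·β/(1−β).
Deviation is unprofitable when 3·β/(1−β) ≥ 6, i.e. β/(1−β) ≥ 2.
Equivalently β ≥ 6/(6+3) = 2/3.

2/3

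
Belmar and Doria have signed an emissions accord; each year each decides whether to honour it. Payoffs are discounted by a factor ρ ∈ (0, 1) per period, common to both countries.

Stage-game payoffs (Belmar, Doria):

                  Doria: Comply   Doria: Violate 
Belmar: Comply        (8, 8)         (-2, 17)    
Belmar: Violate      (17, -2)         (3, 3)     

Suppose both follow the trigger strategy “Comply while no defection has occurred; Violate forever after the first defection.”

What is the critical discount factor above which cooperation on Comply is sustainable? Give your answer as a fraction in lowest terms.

One-period gain from deviating is 17 − 8 = 9. The loss is 8 − 3 = 5 in every subsequent period, with present value 5·ρ/(1−ρ).
Deviation is unprofitable when 5·ρ/(1−ρ) ≥ 9, i.e. ρ/(1−ρ) ≥ 9/5.
Equivalently ρ ≥ 9/(9+5) = 9/14.

9/14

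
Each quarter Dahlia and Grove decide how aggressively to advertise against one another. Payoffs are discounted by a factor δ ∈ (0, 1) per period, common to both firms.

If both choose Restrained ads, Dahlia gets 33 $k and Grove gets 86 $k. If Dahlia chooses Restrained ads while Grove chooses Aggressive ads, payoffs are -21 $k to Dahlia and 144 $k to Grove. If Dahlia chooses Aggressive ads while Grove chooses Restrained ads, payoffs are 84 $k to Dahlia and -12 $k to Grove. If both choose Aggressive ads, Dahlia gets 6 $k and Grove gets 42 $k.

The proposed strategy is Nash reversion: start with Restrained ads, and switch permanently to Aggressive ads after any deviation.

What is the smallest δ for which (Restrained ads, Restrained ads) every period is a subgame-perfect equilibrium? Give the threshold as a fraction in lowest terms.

Dahlia: cooperation gives 33 each period; deviation gives 84 once then 6 forever.
  33/(1−δ) ≥ 84 + 6δ/(1−δ) ⇒ δ ≥ 51/78 = 17/26.
Grove: cooperation gives 86 each period; deviation gives 144 once then 42 forever.
  δ ≥ 58/102 = 29/51.
Both must hold, so the binding constraint is Dahlia's: δ ≥ 17/26.

17/26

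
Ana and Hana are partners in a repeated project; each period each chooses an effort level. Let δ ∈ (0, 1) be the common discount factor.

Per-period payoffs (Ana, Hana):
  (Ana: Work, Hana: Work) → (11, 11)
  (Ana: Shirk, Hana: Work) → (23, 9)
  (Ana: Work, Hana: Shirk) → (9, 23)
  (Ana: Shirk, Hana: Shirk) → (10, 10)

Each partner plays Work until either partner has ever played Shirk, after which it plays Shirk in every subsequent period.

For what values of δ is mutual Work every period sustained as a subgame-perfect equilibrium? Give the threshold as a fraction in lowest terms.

Cooperation forever yields 11 each period: 11/(1−δ).
Deviating yields 23 once, then 10 forever: 23 + 10δ/(1−δ).
No profitable deviation requires 11/(1−δ) ≥ 23 + 10δ/(1−δ).
Multiplying by (1−δ): 11 ≥ 23(1−δ) + 10δ = 23 − 13δ.
So 13δ ≥ 12, i.e. δ ≥ 12/13.

12/13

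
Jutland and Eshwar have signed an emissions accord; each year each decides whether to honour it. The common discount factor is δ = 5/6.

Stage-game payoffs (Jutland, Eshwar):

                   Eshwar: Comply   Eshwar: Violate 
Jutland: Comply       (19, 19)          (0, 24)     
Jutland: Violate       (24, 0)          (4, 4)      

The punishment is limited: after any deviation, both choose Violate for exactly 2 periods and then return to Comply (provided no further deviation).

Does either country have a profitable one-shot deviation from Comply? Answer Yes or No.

A one-shot deviation gives 24 now, then 4 for 2 periods, then back to 19.
Gain from deviating: (24−19) today; loss: (19−4) in each of the next 2 periods.
No-deviation condition: (19−4)(δ+…+δ^2) ≥ 24−19, i.e. δ+…+δ^2 ≥ 1/3.
At δ = 5/6: δ+…+δ^2 = 1.5278 ≥ 0.3333.
So cooperation is sustainable.

No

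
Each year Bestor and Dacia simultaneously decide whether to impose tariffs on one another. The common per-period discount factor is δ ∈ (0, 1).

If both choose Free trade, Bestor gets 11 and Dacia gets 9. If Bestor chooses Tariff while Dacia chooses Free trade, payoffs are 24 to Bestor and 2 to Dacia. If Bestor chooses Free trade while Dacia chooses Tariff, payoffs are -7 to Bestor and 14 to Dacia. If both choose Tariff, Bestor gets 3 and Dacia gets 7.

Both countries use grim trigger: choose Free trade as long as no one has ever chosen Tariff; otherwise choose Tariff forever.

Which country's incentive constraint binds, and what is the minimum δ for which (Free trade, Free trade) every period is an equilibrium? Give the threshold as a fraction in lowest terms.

Dacia; δ ≥ 5/7

Bestor: cooperation gives 11 each period; deviation gives 24 once then 3 forever.
  11/(1−δ) ≥ 24 + 3δ/(1−δ) ⇒ δ ≥ 13/21.
Dacia: cooperation gives 9 each period; deviation gives 14 once then 7 forever.
  δ ≥ 5/7.
Both must hold, so the binding constraint is Dacia's: δ ≥ 5/7.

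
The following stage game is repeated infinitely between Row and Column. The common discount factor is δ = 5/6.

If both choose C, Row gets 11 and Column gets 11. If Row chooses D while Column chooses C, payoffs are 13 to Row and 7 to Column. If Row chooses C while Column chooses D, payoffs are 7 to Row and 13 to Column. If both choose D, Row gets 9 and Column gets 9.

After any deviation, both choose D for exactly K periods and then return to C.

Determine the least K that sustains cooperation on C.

2

Need Σ_{k=1}^{K} δ^k ≥ (13−11)/(11−9) = 1.0000 at δ = 5/6.
At K = 1 the sum is 0.8333 < 1.0000; at K = 2 it is 1.5278 ≥ 1.0000.
So the minimum punishment length is K = 2.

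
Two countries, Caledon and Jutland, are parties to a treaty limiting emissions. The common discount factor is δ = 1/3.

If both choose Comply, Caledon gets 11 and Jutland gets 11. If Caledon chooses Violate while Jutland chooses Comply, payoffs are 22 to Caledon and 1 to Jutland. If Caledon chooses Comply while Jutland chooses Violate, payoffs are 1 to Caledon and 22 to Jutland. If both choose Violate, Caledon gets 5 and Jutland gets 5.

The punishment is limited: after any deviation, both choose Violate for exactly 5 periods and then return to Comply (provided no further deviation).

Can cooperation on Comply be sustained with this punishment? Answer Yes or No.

Comparing payoff streams over the 6 periods until play realigns: cooperate → 11(1+δ+…+δ^5); deviate → 22 + 5(δ+…+δ^5).
Cooperation is sustained iff (11−5)(δ+…+δ^5) ≥ 22−11.
δ+…+δ^5 = 1/3·(1−(1/3)^5)/(1−1/3) = 0.4979, and (22−11)/(11−5) = 1.8333.
0.4979 < 1.8333, so cooperation is not sustainable.

No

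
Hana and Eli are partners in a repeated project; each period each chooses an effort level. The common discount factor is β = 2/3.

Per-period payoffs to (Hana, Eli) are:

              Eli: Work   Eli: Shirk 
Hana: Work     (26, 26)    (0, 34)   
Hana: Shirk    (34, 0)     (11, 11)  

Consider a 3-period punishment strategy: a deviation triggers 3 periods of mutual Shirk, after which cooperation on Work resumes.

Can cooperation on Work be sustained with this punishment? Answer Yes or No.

Yes

IC: β+…+β^3 ≥ (34−26)/(26−11) = 8/15.
At β = 2/3: partial sum = 1.4074 ≥ 0.5333. Cooperation sustainable.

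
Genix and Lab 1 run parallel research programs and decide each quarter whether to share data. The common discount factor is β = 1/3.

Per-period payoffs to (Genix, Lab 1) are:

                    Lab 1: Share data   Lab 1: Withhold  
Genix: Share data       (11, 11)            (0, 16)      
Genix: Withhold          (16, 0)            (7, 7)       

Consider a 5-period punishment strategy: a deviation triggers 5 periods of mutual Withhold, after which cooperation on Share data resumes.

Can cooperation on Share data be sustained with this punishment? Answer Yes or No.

No

IC: β+…+β^5 ≥ (16−11)/(11−7) = 5/4.
At β = 1/3: partial sum = 0.4979 < 1.2500. Cooperation not sustainable.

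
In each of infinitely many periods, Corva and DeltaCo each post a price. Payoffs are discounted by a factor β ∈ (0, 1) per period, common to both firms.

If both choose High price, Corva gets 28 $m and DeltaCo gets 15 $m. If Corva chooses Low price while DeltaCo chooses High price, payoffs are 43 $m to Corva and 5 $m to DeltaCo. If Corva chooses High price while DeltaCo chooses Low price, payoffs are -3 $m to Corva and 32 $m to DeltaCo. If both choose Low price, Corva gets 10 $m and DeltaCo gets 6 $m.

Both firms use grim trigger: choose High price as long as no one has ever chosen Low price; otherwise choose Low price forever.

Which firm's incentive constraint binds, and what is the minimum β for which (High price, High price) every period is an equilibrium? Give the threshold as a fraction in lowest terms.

DeltaCo; β ≥ 17/26

Corva: cooperation gives 28 each period; deviation gives 43 once then 10 forever.
  28/(1−β) ≥ 43 + 10β/(1−β) ⇒ β ≥ 15/33 = 5/11.
DeltaCo: cooperation gives 15 each period; deviation gives 32 once then 6 forever.
  β ≥ 17/26.
Both must hold, so the binding constraint is DeltaCo's: β ≥ 17/26.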